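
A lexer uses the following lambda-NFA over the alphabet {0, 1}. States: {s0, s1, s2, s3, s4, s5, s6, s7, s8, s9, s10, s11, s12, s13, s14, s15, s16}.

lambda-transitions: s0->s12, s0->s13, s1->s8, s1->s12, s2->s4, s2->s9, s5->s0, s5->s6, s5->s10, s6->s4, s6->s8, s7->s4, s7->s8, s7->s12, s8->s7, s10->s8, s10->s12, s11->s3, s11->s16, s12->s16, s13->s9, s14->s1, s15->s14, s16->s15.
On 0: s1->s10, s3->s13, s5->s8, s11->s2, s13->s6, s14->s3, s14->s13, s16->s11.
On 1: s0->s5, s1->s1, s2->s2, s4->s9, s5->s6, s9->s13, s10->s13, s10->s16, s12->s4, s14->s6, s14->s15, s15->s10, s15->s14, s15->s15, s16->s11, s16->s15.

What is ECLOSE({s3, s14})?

Start with {s3, s14}.
From s14 via lambda: add s1.
From s1 via lambda: add s8, s12.
From s8 via lambda: add s7.
From s12 via lambda: add s16.
From s7 via lambda: add s4.
From s16 via lambda: add s15.
No new states can be added; the closed set is {s1, s3, s4, s7, s8, s12, s14, s15, s16}.

{s1, s3, s4, s7, s8, s12, s14, s15, s16}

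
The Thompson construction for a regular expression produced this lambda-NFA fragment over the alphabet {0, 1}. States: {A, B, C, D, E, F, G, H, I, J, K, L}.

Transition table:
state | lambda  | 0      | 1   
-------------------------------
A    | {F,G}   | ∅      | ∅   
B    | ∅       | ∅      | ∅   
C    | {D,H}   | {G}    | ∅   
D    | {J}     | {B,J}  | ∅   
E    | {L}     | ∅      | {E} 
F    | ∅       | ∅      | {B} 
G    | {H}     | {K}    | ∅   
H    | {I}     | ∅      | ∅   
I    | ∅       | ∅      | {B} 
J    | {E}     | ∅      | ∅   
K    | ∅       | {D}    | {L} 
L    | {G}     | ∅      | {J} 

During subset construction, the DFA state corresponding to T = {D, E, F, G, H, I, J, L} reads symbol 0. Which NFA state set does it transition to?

{B, E, G, H, I, J, K, L}

D on 0 → {B, J}.
G on 0 → {K}.
No 0-transition from E, F, H, I, J, L.
Union after reading 0: {B, J, K}.
Now take the lambda-closure:
From J via lambda: add E.
From E via lambda: add L.
From L via lambda: add G.
From G via lambda: add H.
From H via lambda: add I.
No new states can be added; the closed set is {B, E, G, H, I, J, K, L}.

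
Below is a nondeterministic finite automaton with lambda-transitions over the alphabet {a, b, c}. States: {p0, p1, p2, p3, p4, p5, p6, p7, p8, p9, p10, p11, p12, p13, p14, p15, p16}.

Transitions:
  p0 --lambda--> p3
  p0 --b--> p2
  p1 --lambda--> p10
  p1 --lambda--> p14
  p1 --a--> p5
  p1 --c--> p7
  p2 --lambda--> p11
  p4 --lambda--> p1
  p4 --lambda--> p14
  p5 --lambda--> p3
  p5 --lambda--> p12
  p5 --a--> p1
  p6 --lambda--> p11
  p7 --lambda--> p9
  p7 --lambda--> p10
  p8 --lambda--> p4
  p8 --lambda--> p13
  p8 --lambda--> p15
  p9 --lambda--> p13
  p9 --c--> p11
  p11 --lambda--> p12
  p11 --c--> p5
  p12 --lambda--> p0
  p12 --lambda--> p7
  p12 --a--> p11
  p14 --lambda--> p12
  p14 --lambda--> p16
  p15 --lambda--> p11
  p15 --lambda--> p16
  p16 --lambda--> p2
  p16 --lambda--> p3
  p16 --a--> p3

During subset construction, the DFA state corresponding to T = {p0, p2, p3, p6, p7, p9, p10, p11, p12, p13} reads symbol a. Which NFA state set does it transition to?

p12 on a → {p11}.
No a-transition from p0, p2, p3, p6, p7, p9, p10, p11, p13.
Union after reading a: {p11}.
Now take the lambda-closure:
From p11 via lambda: add p12.
From p12 via lambda: add p0, p7.
From p0 via lambda: add p3.
From p7 via lambda: add p9, p10.
From p9 via lambda: add p13.
No new states can be added; the closed set is {p0, p3, p7, p9, p10, p11, p12, p13}.

{p0, p3, p7, p9, p10, p11, p12, p13}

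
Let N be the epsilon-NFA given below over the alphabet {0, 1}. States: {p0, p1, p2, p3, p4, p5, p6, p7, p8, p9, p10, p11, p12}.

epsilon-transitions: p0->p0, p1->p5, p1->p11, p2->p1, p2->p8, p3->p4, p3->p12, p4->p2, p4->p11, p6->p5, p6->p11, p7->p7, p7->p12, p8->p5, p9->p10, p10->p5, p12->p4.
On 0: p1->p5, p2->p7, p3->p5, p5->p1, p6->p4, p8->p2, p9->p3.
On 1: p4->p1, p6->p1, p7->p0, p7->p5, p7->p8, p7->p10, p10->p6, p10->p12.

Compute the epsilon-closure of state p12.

{p1, p2, p4, p5, p8, p11, p12}

Start with {p12}.
From p12 via epsilon: add p4.
From p4 via epsilon: add p2, p11.
From p2 via epsilon: add p1, p8.
From p1 via epsilon: add p5.
No new states can be added; the closed set is {p1, p2, p4, p5, p8, p11, p12}.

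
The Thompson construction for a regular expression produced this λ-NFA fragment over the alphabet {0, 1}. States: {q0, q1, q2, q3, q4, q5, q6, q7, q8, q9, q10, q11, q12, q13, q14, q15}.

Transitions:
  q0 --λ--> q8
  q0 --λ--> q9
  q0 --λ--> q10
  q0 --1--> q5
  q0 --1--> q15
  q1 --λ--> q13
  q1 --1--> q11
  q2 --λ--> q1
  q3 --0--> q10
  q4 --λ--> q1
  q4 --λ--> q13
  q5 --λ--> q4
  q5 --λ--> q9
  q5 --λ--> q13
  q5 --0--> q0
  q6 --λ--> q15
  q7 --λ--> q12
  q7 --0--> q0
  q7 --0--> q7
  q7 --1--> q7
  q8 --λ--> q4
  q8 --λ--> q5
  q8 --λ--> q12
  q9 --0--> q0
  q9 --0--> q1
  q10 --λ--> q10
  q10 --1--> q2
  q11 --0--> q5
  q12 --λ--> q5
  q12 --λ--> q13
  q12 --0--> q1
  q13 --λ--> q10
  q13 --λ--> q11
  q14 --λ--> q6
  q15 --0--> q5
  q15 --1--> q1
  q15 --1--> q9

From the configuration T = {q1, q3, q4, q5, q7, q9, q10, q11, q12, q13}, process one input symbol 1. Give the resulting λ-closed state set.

q1 on 1 → {q11}.
q7 on 1 → {q7}.
q10 on 1 → {q2}.
No 1-transition from q3, q4, q5, q9, q11, q12, q13.
Union after reading 1: {q2, q7, q11}.
Now take the λ-closure:
From q2 via λ: add q1.
From q7 via λ: add q12.
From q1 via λ: add q13.
From q12 via λ: add q5.
From q5 via λ: add q4, q9.
From q13 via λ: add q10.
No new states can be added; the closed set is {q1, q2, q4, q5, q7, q9, q10, q11, q12, q13}.

{q1, q2, q4, q5, q7, q9, q10, q11, q12, q13}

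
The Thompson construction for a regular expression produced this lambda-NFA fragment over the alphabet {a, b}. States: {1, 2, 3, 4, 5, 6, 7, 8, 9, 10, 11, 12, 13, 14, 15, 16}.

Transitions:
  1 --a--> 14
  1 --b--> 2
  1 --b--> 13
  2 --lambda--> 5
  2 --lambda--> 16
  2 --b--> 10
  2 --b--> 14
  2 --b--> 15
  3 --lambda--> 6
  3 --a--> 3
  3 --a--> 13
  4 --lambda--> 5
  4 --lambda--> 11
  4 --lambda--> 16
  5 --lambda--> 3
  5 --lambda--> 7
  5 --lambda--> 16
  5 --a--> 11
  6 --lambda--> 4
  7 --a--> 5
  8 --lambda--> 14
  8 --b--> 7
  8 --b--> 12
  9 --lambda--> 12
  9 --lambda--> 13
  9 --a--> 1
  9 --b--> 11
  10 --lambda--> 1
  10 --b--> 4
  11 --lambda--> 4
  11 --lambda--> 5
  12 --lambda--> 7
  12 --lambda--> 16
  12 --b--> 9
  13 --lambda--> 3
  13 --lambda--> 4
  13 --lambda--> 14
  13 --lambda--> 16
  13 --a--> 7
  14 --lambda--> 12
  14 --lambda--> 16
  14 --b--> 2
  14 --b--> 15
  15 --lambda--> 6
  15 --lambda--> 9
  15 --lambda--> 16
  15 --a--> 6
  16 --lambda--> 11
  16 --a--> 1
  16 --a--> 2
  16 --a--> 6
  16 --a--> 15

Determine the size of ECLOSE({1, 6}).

Start with {1, 6}.
From 6 via lambda: add 4.
From 4 via lambda: add 5, 11, 16.
From 5 via lambda: add 3, 7.
lambda-closure = {1, 3, 4, 5, 6, 7, 11, 16}, which has 8 states.

8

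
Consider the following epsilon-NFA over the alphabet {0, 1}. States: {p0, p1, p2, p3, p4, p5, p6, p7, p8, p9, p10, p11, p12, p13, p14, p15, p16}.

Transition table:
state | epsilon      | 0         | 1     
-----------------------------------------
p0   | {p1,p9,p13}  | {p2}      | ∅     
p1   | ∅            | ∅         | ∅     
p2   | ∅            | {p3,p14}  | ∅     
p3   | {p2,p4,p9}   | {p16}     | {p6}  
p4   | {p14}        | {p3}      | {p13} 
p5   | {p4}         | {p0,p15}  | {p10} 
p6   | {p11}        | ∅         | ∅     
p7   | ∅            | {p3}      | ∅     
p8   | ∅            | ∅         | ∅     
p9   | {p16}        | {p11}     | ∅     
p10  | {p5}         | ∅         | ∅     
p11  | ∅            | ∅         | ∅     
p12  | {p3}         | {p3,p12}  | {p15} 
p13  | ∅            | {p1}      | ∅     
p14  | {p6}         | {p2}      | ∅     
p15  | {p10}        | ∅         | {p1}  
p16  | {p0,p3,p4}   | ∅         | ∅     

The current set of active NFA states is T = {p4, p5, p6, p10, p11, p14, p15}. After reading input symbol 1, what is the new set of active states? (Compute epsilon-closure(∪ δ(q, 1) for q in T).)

{p1, p4, p5, p6, p10, p11, p13, p14}

p4 on 1 → {p13}.
p5 on 1 → {p10}.
p15 on 1 → {p1}.
No 1-transition from p6, p10, p11, p14.
Union after reading 1: {p1, p10, p13}.
Now take the epsilon-closure:
From p10 via epsilon: add p5.
From p5 via epsilon: add p4.
From p4 via epsilon: add p14.
From p14 via epsilon: add p6.
From p6 via epsilon: add p11.
No new states can be added; the closed set is {p1, p4, p5, p6, p10, p11, p13, p14}.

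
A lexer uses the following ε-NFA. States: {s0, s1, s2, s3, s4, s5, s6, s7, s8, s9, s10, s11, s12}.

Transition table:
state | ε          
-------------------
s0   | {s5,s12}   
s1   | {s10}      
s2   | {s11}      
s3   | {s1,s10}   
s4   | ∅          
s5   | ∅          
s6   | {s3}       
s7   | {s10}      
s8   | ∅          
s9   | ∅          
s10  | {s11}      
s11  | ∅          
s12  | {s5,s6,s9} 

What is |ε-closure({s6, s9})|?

6

Start with {s6, s9}.
From s6 via ε: add s3.
From s3 via ε: add s1, s10.
From s10 via ε: add s11.
ε-closure = {s1, s3, s6, s9, s10, s11}, which has 6 states.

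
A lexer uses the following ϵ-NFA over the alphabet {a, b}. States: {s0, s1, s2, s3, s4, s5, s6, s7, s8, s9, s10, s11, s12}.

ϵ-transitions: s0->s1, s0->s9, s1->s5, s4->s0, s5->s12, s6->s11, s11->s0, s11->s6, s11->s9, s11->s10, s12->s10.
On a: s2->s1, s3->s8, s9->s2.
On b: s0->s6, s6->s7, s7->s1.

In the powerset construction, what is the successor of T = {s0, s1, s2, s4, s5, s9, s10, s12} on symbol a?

s2 on a → {s1}.
s9 on a → {s2}.
No a-transition from s0, s1, s4, s5, s10, s12.
Union after reading a: {s1, s2}.
Now take the ϵ-closure:
From s1 via ϵ: add s5.
From s5 via ϵ: add s12.
From s12 via ϵ: add s10.
No new states can be added; the closed set is {s1, s2, s5, s10, s12}.

{s1, s2, s5, s10, s12}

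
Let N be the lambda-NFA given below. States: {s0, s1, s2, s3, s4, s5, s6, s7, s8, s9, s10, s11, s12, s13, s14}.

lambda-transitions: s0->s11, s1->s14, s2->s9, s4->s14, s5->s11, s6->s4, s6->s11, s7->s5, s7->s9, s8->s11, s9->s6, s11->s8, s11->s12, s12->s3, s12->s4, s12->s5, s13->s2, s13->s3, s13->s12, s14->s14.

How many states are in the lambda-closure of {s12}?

7

Start with {s12}.
From s12 via lambda: add s3, s4, s5.
From s4 via lambda: add s14.
From s5 via lambda: add s11.
From s11 via lambda: add s8.
lambda-closure = {s3, s4, s5, s8, s11, s12, s14}, which has 7 states.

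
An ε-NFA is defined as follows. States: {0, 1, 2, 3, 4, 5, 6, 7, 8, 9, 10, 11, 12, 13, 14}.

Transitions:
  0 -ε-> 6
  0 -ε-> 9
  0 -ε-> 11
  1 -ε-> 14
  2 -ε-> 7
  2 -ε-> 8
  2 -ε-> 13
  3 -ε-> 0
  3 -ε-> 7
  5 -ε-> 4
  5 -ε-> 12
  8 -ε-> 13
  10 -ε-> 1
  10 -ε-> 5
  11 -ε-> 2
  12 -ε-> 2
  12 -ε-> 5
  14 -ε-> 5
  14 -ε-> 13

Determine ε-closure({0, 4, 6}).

{0, 2, 4, 6, 7, 8, 9, 11, 13}

Start with {0, 4, 6}.
From 0 via ε: add 9, 11.
From 11 via ε: add 2.
From 2 via ε: add 7, 8, 13.
No new states can be added; the closed set is {0, 2, 4, 6, 7, 8, 9, 11, 13}.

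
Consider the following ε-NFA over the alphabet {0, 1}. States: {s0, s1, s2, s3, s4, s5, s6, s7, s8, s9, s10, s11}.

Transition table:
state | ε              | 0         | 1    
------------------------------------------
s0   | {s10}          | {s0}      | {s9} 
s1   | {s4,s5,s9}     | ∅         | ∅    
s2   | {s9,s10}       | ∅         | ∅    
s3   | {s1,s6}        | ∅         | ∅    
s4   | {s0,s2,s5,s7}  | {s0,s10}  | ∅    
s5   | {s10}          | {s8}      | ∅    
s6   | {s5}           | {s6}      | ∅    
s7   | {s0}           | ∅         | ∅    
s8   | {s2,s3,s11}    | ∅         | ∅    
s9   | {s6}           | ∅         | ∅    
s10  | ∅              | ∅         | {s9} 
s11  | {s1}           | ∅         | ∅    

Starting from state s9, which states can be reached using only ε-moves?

{s5, s6, s9, s10}

Start with {s9}.
From s9 via ε: add s6.
From s6 via ε: add s5.
From s5 via ε: add s10.
No new states can be added; the closed set is {s5, s6, s9, s10}.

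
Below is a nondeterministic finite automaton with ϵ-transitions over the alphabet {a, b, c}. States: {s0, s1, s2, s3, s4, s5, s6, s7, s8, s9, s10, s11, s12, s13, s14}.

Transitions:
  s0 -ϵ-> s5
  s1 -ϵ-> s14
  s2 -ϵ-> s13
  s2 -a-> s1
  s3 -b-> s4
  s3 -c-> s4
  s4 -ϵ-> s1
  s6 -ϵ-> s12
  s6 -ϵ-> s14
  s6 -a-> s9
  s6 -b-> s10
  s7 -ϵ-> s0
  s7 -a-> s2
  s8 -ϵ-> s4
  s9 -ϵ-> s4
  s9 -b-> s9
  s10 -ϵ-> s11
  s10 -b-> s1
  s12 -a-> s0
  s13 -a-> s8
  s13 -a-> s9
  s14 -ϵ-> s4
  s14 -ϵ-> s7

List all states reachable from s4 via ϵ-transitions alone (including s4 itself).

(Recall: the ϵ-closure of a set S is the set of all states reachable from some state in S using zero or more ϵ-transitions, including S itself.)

{s0, s1, s4, s5, s7, s14}

Start with {s4}.
From s4 via ϵ: add s1.
From s1 via ϵ: add s14.
From s14 via ϵ: add s7.
From s7 via ϵ: add s0.
From s0 via ϵ: add s5.
No new states can be added; the closed set is {s0, s1, s4, s5, s7, s14}.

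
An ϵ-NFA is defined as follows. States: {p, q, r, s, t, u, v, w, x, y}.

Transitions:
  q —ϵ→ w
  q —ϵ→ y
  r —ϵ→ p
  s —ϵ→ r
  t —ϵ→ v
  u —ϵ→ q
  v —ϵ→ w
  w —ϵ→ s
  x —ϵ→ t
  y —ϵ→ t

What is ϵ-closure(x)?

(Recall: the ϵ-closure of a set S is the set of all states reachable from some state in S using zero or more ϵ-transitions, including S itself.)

{p, r, s, t, v, w, x}

Start with {x}.
From x via ϵ: add t.
From t via ϵ: add v.
From v via ϵ: add w.
From w via ϵ: add s.
From s via ϵ: add r.
From r via ϵ: add p.
No new states can be added; the closed set is {p, r, s, t, v, w, x}.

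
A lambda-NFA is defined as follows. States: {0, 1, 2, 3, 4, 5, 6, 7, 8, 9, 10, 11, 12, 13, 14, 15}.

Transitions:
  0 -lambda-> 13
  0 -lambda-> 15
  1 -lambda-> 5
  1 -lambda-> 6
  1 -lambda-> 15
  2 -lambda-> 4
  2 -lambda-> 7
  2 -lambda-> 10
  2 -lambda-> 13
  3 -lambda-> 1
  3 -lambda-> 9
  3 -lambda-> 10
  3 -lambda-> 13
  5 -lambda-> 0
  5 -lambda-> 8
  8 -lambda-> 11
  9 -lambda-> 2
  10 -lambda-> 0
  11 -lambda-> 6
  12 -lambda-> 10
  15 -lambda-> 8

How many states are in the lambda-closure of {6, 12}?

Start with {6, 12}.
From 12 via lambda: add 10.
From 10 via lambda: add 0.
From 0 via lambda: add 13, 15.
From 15 via lambda: add 8.
From 8 via lambda: add 11.
lambda-closure = {0, 6, 8, 10, 11, 12, 13, 15}, which has 8 states.

8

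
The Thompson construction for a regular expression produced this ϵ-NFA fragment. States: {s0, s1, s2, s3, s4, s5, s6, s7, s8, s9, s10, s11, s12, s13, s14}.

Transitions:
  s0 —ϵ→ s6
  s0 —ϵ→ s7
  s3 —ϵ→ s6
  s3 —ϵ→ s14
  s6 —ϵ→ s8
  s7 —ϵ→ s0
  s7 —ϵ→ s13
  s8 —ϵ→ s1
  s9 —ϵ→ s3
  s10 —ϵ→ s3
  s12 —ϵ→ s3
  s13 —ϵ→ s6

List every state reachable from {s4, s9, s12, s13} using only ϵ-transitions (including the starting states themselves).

Start with {s4, s9, s12, s13}.
From s9 via ϵ: add s3.
From s13 via ϵ: add s6.
From s3 via ϵ: add s14.
From s6 via ϵ: add s8.
From s8 via ϵ: add s1.
No new states can be added; the closed set is {s1, s3, s4, s6, s8, s9, s12, s13, s14}.

{s1, s3, s4, s6, s8, s9, s12, s13, s14}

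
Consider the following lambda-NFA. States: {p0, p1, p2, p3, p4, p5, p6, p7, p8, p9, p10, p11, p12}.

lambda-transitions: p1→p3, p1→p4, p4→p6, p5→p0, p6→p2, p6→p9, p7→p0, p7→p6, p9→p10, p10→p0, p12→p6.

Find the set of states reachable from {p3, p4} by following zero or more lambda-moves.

{p0, p2, p3, p4, p6, p9, p10}

Start with {p3, p4}.
From p4 via lambda: add p6.
From p6 via lambda: add p2, p9.
From p9 via lambda: add p10.
From p10 via lambda: add p0.
No new states can be added; the closed set is {p0, p2, p3, p4, p6, p9, p10}.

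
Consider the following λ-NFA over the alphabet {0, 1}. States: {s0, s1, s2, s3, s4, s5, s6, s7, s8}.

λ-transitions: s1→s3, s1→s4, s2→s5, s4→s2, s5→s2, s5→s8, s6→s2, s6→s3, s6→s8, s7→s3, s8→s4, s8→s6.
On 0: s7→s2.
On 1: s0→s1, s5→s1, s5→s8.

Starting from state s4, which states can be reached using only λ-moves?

{s2, s3, s4, s5, s6, s8}

Start with {s4}.
From s4 via λ: add s2.
From s2 via λ: add s5.
From s5 via λ: add s8.
From s8 via λ: add s6.
From s6 via λ: add s3.
No new states can be added; the closed set is {s2, s3, s4, s5, s6, s8}.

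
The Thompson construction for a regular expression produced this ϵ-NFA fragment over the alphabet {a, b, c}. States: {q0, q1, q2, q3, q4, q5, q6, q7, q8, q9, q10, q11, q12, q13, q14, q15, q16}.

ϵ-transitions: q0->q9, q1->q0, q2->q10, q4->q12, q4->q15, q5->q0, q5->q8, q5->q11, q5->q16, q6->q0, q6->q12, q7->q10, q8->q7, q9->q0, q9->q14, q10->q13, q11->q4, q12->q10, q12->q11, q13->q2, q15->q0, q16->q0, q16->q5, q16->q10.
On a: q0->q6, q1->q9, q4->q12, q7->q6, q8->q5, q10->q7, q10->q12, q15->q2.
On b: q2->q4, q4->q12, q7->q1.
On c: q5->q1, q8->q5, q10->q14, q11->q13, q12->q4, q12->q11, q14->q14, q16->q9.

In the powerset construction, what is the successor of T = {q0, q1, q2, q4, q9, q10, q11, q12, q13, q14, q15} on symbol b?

{q0, q2, q4, q9, q10, q11, q12, q13, q14, q15}

q2 on b → {q4}.
q4 on b → {q12}.
No b-transition from q0, q1, q9, q10, q11, q12, q13, q14, q15.
Union after reading b: {q4, q12}.
Now take the ϵ-closure:
From q4 via ϵ: add q15.
From q12 via ϵ: add q10, q11.
From q10 via ϵ: add q13.
From q15 via ϵ: add q0.
From q0 via ϵ: add q9.
From q13 via ϵ: add q2.
From q9 via ϵ: add q14.
No new states can be added; the closed set is {q0, q2, q4, q9, q10, q11, q12, q13, q14, q15}.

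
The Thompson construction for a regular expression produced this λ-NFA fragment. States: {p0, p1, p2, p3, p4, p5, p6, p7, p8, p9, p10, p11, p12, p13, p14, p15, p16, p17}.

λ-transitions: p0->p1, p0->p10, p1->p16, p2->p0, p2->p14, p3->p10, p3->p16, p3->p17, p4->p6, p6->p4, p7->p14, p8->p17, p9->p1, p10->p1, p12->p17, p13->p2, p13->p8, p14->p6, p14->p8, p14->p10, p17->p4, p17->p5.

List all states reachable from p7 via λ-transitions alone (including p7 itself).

{p1, p4, p5, p6, p7, p8, p10, p14, p16, p17}

Start with {p7}.
From p7 via λ: add p14.
From p14 via λ: add p6, p8, p10.
From p6 via λ: add p4.
From p8 via λ: add p17.
From p10 via λ: add p1.
From p1 via λ: add p16.
From p17 via λ: add p5.
No new states can be added; the closed set is {p1, p4, p5, p6, p7, p8, p10, p14, p16, p17}.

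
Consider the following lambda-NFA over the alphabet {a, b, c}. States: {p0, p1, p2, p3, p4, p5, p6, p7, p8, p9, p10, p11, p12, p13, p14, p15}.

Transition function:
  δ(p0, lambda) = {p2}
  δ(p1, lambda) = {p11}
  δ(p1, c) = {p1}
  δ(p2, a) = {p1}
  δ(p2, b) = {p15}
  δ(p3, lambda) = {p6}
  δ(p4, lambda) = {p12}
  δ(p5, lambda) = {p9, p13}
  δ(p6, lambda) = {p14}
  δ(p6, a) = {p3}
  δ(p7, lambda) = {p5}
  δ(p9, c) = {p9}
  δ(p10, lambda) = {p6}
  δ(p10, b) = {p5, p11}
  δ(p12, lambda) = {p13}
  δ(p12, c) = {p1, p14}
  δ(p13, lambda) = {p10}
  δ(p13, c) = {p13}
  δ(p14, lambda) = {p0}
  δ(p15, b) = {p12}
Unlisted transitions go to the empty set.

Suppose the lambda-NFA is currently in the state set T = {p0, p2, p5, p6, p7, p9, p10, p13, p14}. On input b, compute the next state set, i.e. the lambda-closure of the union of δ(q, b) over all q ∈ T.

p2 on b → {p15}.
p10 on b → {p5, p11}.
No b-transition from p0, p5, p6, p7, p9, p13, p14.
Union after reading b: {p5, p11, p15}.
Now take the lambda-closure:
From p5 via lambda: add p9, p13.
From p13 via lambda: add p10.
From p10 via lambda: add p6.
From p6 via lambda: add p14.
From p14 via lambda: add p0.
From p0 via lambda: add p2.
No new states can be added; the closed set is {p0, p2, p5, p6, p9, p10, p11, p13, p14, p15}.

{p0, p2, p5, p6, p9, p10, p11, p13, p14, p15}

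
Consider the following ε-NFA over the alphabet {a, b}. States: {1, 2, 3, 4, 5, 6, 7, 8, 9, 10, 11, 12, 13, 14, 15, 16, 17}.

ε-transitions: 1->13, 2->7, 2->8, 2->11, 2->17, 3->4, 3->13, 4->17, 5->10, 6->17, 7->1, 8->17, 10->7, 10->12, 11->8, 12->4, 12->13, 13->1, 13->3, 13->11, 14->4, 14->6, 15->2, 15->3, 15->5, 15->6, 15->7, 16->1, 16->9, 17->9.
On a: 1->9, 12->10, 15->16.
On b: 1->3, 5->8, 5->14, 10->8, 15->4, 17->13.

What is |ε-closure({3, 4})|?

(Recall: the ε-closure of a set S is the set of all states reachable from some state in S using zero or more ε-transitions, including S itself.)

Start with {3, 4}.
From 3 via ε: add 13.
From 4 via ε: add 17.
From 13 via ε: add 1, 11.
From 17 via ε: add 9.
From 11 via ε: add 8.
ε-closure = {1, 3, 4, 8, 9, 11, 13, 17}, which has 8 states.

8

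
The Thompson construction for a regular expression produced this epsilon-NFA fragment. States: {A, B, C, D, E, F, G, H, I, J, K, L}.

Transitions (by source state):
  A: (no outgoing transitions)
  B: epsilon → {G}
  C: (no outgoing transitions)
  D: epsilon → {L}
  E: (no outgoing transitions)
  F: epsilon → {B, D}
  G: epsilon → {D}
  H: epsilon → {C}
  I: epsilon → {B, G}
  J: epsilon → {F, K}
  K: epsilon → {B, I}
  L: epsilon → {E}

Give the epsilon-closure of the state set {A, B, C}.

{A, B, C, D, E, G, L}

Start with {A, B, C}.
From B via epsilon: add G.
From G via epsilon: add D.
From D via epsilon: add L.
From L via epsilon: add E.
No new states can be added; the closed set is {A, B, C, D, E, G, L}.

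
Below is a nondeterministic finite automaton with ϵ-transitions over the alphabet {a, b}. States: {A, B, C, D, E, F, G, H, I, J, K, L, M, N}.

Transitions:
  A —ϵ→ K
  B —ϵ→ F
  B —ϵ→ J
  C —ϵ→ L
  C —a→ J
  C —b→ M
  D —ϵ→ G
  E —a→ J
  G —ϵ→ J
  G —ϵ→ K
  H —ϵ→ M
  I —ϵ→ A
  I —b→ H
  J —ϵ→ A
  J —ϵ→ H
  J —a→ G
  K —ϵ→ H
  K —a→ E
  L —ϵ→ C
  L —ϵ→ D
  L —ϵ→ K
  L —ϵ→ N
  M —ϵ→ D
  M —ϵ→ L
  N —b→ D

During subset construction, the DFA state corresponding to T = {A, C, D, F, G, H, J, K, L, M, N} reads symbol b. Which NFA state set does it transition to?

C on b → {M}.
N on b → {D}.
No b-transition from A, D, F, G, H, J, K, L, M.
Union after reading b: {D, M}.
Now take the ϵ-closure:
From D via ϵ: add G.
From M via ϵ: add L.
From G via ϵ: add J, K.
From L via ϵ: add C, N.
From J via ϵ: add A, H.
No new states can be added; the closed set is {A, C, D, G, H, J, K, L, M, N}.

{A, C, D, G, H, J, K, L, M, N}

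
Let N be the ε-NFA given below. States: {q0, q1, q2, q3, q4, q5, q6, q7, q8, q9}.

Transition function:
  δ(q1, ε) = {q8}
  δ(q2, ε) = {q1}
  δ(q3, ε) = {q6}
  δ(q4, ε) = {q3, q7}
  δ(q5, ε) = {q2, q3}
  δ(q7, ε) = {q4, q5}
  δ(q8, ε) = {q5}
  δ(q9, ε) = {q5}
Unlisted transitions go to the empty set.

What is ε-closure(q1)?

Start with {q1}.
From q1 via ε: add q8.
From q8 via ε: add q5.
From q5 via ε: add q2, q3.
From q3 via ε: add q6.
No new states can be added; the closed set is {q1, q2, q3, q5, q6, q8}.

{q1, q2, q3, q5, q6, q8}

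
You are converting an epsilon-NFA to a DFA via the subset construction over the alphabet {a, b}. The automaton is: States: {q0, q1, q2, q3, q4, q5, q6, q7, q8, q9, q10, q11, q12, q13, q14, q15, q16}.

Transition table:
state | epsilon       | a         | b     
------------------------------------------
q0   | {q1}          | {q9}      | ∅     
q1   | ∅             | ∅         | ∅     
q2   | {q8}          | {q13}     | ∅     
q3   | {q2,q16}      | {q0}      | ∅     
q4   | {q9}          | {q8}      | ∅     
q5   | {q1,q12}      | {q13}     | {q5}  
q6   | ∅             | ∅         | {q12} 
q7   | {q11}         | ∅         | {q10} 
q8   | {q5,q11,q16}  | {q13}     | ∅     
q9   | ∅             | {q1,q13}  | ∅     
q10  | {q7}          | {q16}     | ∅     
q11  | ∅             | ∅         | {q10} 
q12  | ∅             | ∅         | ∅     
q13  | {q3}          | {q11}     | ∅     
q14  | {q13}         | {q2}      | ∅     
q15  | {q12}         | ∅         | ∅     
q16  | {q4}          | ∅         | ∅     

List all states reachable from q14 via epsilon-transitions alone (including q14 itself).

{q1, q2, q3, q4, q5, q8, q9, q11, q12, q13, q14, q16}

Start with {q14}.
From q14 via epsilon: add q13.
From q13 via epsilon: add q3.
From q3 via epsilon: add q2, q16.
From q2 via epsilon: add q8.
From q16 via epsilon: add q4.
From q4 via epsilon: add q9.
From q8 via epsilon: add q5, q11.
From q5 via epsilon: add q1, q12.
No new states can be added; the closed set is {q1, q2, q3, q4, q5, q8, q9, q11, q12, q13, q14, q16}.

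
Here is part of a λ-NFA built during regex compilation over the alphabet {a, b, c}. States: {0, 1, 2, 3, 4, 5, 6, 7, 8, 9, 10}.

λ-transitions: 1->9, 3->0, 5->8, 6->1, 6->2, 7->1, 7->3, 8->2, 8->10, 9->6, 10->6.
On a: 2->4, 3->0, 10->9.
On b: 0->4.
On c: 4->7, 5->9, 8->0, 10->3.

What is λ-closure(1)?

{1, 2, 6, 9}

Start with {1}.
From 1 via λ: add 9.
From 9 via λ: add 6.
From 6 via λ: add 2.
No new states can be added; the closed set is {1, 2, 6, 9}.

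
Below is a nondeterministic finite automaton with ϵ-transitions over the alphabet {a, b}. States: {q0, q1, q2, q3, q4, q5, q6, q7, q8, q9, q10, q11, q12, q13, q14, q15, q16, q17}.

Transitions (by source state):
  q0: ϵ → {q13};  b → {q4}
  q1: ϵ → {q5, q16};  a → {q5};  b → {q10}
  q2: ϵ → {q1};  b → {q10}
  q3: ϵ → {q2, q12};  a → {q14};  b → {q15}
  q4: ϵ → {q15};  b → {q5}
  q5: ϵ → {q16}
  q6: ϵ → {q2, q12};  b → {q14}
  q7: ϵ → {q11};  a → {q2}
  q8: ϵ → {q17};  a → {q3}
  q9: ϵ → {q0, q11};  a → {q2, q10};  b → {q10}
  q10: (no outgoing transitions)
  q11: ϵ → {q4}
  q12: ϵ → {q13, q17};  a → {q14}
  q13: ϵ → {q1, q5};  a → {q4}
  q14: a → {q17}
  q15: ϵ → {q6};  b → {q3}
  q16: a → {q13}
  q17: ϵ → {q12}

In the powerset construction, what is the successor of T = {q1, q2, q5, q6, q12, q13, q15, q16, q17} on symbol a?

{q1, q2, q4, q5, q6, q12, q13, q14, q15, q16, q17}

q1 on a → {q5}.
q12 on a → {q14}.
q13 on a → {q4}.
q16 on a → {q13}.
No a-transition from q2, q5, q6, q15, q17.
Union after reading a: {q4, q5, q13, q14}.
Now take the ϵ-closure:
From q4 via ϵ: add q15.
From q5 via ϵ: add q16.
From q13 via ϵ: add q1.
From q15 via ϵ: add q6.
From q6 via ϵ: add q2, q12.
From q12 via ϵ: add q17.
No new states can be added; the closed set is {q1, q2, q4, q5, q6, q12, q13, q14, q15, q16, q17}.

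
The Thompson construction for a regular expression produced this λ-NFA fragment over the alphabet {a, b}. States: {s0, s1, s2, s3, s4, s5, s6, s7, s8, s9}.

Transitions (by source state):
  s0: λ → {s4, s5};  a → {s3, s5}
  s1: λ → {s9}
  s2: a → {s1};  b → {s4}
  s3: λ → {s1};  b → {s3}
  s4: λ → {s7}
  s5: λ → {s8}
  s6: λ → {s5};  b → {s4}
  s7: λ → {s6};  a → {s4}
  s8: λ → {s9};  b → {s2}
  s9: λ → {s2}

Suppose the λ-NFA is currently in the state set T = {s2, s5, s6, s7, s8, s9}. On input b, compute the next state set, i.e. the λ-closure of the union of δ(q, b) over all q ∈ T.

{s2, s4, s5, s6, s7, s8, s9}

s2 on b → {s4}.
s6 on b → {s4}.
s8 on b → {s2}.
No b-transition from s5, s7, s9.
Union after reading b: {s2, s4}.
Now take the λ-closure:
From s4 via λ: add s7.
From s7 via λ: add s6.
From s6 via λ: add s5.
From s5 via λ: add s8.
From s8 via λ: add s9.
No new states can be added; the closed set is {s2, s4, s5, s6, s7, s8, s9}.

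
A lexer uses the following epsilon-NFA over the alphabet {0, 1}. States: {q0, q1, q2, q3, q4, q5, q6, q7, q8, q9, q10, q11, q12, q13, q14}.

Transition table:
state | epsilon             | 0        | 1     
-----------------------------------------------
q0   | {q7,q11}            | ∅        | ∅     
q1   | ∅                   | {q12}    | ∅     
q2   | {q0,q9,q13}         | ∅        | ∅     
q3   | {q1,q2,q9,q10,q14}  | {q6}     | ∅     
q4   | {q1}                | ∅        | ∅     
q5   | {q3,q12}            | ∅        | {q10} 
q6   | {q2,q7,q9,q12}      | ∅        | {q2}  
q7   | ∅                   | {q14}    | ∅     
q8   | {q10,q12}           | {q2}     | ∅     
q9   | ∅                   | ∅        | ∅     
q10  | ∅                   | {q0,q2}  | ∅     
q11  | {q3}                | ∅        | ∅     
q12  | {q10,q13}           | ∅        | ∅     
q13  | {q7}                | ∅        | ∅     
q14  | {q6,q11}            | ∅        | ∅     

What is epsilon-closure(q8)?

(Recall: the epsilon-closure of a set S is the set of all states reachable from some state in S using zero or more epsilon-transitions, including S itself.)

{q7, q8, q10, q12, q13}

Start with {q8}.
From q8 via epsilon: add q10, q12.
From q12 via epsilon: add q13.
From q13 via epsilon: add q7.
No new states can be added; the closed set is {q7, q8, q10, q12, q13}.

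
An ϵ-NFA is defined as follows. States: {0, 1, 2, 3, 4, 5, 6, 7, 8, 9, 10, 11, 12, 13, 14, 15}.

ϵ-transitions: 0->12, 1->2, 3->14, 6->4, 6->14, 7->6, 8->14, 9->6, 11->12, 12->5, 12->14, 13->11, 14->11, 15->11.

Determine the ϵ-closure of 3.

Start with {3}.
From 3 via ϵ: add 14.
From 14 via ϵ: add 11.
From 11 via ϵ: add 12.
From 12 via ϵ: add 5.
No new states can be added; the closed set is {3, 5, 11, 12, 14}.

{3, 5, 11, 12, 14}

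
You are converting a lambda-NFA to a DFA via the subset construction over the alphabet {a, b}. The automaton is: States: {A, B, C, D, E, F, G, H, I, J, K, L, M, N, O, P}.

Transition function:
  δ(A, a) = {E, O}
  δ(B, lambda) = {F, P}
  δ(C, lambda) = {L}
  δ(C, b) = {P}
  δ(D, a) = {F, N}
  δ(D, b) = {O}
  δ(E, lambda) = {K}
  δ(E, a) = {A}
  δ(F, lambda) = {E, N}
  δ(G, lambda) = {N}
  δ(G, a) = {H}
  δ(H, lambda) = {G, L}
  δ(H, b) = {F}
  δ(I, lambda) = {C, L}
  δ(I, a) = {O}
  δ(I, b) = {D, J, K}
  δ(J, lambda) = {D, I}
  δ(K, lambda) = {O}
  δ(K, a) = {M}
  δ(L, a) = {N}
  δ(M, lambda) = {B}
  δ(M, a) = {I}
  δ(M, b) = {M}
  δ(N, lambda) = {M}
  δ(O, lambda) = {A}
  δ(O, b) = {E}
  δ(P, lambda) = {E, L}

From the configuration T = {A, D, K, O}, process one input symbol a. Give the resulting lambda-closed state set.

A on a → {E, O}.
D on a → {F, N}.
K on a → {M}.
No a-transition from O.
Union after reading a: {E, F, M, N, O}.
Now take the lambda-closure:
From E via lambda: add K.
From M via lambda: add B.
From O via lambda: add A.
From B via lambda: add P.
From P via lambda: add L.
No new states can be added; the closed set is {A, B, E, F, K, L, M, N, O, P}.

{A, B, E, F, K, L, M, N, O, P}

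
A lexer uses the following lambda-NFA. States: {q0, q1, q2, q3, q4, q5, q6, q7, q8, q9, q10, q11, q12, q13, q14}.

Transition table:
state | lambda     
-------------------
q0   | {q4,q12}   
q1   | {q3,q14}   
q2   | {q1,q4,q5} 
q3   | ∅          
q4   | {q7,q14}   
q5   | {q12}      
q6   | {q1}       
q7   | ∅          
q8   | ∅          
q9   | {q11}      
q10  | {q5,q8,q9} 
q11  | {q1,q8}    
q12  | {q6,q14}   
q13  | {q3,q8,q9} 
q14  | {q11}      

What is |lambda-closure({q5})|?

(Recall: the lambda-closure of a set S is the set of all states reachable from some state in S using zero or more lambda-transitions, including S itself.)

8

Start with {q5}.
From q5 via lambda: add q12.
From q12 via lambda: add q6, q14.
From q6 via lambda: add q1.
From q14 via lambda: add q11.
From q1 via lambda: add q3.
From q11 via lambda: add q8.
lambda-closure = {q1, q3, q5, q6, q8, q11, q12, q14}, which has 8 states.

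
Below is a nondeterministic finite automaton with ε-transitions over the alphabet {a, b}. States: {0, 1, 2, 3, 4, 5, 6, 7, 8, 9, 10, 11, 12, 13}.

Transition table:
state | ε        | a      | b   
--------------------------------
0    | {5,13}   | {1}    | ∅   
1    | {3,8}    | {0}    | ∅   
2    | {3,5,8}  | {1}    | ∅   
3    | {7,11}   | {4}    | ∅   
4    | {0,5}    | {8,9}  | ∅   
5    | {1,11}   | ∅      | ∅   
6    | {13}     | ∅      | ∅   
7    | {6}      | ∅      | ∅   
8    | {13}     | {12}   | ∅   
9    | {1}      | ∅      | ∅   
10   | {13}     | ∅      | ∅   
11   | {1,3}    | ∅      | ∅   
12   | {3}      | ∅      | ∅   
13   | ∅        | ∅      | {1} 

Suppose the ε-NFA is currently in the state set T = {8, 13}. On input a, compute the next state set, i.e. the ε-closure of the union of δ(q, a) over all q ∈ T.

{1, 3, 6, 7, 8, 11, 12, 13}

8 on a → {12}.
No a-transition from 13.
Union after reading a: {12}.
Now take the ε-closure:
From 12 via ε: add 3.
From 3 via ε: add 7, 11.
From 7 via ε: add 6.
From 11 via ε: add 1.
From 1 via ε: add 8.
From 6 via ε: add 13.
No new states can be added; the closed set is {1, 3, 6, 7, 8, 11, 12, 13}.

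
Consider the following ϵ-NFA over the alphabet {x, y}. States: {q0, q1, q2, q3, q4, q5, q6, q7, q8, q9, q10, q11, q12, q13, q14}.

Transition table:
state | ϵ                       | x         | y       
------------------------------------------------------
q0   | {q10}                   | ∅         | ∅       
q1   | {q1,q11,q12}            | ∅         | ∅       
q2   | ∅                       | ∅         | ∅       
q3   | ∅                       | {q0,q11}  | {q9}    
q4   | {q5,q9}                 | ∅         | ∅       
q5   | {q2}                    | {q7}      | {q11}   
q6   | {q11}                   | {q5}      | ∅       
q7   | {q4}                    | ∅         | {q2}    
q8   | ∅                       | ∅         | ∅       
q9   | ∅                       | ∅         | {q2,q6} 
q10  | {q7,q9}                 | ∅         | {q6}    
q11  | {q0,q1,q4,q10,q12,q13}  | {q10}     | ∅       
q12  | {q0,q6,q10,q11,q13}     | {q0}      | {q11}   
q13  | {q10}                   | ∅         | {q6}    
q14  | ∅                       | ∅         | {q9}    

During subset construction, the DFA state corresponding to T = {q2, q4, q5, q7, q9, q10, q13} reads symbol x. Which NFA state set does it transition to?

{q2, q4, q5, q7, q9}

q5 on x → {q7}.
No x-transition from q2, q4, q7, q9, q10, q13.
Union after reading x: {q7}.
Now take the ϵ-closure:
From q7 via ϵ: add q4.
From q4 via ϵ: add q5, q9.
From q5 via ϵ: add q2.
No new states can be added; the closed set is {q2, q4, q5, q7, q9}.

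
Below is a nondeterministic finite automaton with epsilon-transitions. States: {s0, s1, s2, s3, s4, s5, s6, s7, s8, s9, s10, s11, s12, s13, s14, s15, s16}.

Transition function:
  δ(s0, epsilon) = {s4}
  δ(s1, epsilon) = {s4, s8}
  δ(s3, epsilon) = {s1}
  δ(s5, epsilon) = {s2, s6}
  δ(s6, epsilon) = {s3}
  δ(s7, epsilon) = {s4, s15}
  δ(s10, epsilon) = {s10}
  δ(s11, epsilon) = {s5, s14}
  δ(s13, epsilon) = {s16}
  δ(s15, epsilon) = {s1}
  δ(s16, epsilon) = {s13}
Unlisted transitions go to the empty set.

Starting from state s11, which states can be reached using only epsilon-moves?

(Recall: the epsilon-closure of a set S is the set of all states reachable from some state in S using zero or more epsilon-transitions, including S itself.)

Start with {s11}.
From s11 via epsilon: add s5, s14.
From s5 via epsilon: add s2, s6.
From s6 via epsilon: add s3.
From s3 via epsilon: add s1.
From s1 via epsilon: add s4, s8.
No new states can be added; the closed set is {s1, s2, s3, s4, s5, s6, s8, s11, s14}.

{s1, s2, s3, s4, s5, s6, s8, s11, s14}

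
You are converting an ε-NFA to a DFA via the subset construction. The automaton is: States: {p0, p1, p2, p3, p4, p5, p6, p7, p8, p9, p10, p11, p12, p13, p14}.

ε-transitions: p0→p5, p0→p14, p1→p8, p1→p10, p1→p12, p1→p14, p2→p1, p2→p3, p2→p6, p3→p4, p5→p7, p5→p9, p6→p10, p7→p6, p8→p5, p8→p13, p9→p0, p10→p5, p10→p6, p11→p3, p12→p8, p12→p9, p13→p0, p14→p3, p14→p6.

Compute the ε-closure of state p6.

Start with {p6}.
From p6 via ε: add p10.
From p10 via ε: add p5.
From p5 via ε: add p7, p9.
From p9 via ε: add p0.
From p0 via ε: add p14.
From p14 via ε: add p3.
From p3 via ε: add p4.
No new states can be added; the closed set is {p0, p3, p4, p5, p6, p7, p9, p10, p14}.

{p0, p3, p4, p5, p6, p7, p9, p10, p14}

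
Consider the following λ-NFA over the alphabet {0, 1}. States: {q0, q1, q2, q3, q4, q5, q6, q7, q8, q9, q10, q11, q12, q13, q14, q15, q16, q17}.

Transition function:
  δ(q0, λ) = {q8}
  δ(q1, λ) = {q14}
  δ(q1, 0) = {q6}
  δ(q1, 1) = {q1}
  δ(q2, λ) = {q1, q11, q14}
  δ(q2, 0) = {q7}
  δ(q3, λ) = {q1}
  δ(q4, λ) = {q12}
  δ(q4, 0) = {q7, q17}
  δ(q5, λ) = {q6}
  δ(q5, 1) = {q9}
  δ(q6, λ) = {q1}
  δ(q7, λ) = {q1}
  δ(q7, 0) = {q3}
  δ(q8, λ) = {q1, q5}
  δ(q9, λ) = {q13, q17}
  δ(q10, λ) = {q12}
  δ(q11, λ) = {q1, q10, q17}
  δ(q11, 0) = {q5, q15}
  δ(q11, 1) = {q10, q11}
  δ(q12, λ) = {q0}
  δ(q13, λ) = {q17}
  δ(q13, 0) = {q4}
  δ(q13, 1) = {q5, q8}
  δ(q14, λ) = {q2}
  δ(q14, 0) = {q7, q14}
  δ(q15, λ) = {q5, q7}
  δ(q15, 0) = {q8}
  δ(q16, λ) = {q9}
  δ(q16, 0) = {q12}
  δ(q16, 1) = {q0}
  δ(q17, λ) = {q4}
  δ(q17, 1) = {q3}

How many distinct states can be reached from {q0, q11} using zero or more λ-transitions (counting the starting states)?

12

Start with {q0, q11}.
From q0 via λ: add q8.
From q11 via λ: add q1, q10, q17.
From q1 via λ: add q14.
From q8 via λ: add q5.
From q10 via λ: add q12.
From q17 via λ: add q4.
From q5 via λ: add q6.
From q14 via λ: add q2.
λ-closure = {q0, q1, q2, q4, q5, q6, q8, q10, q11, q12, q14, q17}, which has 12 states.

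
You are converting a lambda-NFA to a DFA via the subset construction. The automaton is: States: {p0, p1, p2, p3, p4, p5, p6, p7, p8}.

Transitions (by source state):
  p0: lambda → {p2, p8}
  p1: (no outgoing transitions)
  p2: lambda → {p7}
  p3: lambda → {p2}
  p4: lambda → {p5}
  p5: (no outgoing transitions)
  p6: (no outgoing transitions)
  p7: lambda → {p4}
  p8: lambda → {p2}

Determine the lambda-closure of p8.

Start with {p8}.
From p8 via lambda: add p2.
From p2 via lambda: add p7.
From p7 via lambda: add p4.
From p4 via lambda: add p5.
No new states can be added; the closed set is {p2, p4, p5, p7, p8}.

{p2, p4, p5, p7, p8}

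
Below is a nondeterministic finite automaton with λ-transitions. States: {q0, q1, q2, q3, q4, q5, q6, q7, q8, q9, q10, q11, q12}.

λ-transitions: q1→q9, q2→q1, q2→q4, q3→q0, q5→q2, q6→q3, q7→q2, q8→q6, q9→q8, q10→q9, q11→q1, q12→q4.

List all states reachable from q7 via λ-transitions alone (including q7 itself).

{q0, q1, q2, q3, q4, q6, q7, q8, q9}

Start with {q7}.
From q7 via λ: add q2.
From q2 via λ: add q1, q4.
From q1 via λ: add q9.
From q9 via λ: add q8.
From q8 via λ: add q6.
From q6 via λ: add q3.
From q3 via λ: add q0.
No new states can be added; the closed set is {q0, q1, q2, q3, q4, q6, q7, q8, q9}.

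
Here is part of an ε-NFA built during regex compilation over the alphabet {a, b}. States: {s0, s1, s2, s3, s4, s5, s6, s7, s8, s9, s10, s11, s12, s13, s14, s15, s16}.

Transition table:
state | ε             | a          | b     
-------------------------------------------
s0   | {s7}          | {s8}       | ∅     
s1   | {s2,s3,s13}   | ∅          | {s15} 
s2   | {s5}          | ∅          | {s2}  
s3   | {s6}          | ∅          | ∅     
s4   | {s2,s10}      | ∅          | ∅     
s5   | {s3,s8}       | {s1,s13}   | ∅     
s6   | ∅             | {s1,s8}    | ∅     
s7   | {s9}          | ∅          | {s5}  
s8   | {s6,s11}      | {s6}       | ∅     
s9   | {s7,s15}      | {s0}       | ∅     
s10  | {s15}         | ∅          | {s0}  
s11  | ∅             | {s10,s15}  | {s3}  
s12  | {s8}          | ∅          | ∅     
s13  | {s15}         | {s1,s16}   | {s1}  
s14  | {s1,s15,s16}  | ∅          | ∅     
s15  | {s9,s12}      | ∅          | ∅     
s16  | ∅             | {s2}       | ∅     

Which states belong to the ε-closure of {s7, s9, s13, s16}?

{s6, s7, s8, s9, s11, s12, s13, s15, s16}

Start with {s7, s9, s13, s16}.
From s9 via ε: add s15.
From s15 via ε: add s12.
From s12 via ε: add s8.
From s8 via ε: add s6, s11.
No new states can be added; the closed set is {s6, s7, s8, s9, s11, s12, s13, s15, s16}.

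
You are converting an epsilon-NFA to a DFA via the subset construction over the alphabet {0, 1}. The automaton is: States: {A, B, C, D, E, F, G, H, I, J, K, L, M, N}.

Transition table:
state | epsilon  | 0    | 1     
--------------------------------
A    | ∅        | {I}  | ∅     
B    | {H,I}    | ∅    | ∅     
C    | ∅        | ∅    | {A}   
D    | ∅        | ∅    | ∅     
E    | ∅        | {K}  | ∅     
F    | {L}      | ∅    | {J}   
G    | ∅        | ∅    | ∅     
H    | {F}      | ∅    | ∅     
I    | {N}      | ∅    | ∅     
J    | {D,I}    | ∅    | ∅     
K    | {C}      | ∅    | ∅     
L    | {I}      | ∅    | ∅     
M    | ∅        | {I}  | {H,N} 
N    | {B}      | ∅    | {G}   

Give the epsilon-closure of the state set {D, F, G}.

{B, D, F, G, H, I, L, N}

Start with {D, F, G}.
From F via epsilon: add L.
From L via epsilon: add I.
From I via epsilon: add N.
From N via epsilon: add B.
From B via epsilon: add H.
No new states can be added; the closed set is {B, D, F, G, H, I, L, N}.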